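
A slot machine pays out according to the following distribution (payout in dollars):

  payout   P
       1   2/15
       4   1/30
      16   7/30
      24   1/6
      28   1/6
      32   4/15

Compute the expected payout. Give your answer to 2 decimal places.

E[X] = (2/15)·1 + (1/30)·4 + (7/30)·16 + (1/6)·24 + (1/6)·28 + (4/15)·32
     = 106/5 ≈ 21.20

$21.20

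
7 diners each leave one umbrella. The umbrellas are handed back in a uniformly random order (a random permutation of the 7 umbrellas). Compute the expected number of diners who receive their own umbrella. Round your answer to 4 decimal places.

1.0000

Let Xᵢ = 1 if person i gets their own umbrella. For each i, P(Xᵢ=1) = 1/7.
By linearity of expectation, E[X₁+…+X_7] = 7·(1/7) = 1.
≈ 1.0000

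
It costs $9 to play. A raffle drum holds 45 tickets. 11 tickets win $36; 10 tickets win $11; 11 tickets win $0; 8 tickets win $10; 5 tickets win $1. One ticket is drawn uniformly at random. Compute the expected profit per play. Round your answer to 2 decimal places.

E[payout] = (11/45)·36 + (10/45)·11 + (11/45)·0 + (8/45)·10 + (5/45)·1 = 197/15
Expected profit = 197/15 − 9 = 62/15 ≈ $4.13

$4.13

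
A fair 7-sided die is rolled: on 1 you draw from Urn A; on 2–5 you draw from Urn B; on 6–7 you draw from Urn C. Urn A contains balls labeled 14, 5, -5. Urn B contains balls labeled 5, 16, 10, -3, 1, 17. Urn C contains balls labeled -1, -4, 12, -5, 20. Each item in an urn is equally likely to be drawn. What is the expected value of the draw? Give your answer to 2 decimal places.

6.30

E[X | Urn A] = (14 + 5 − 5)/3 = 14/3
E[X | Urn B] = (5 + 16 + 10 − 3 + 1 + 17)/6 = 23/3
E[X | Urn C] = (-1 − 4 + 12 − 5 + 20)/5 = 22/5
E[X] = (1/7)·14/3 + (4/7)·23/3 + (2/7)·22/5 = 662/105 ≈ 6.30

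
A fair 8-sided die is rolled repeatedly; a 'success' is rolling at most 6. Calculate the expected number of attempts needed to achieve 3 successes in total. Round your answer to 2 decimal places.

4.00

By linearity (sum of 3 independent geometric waits), E[trials] = 3/p = 3/(3/4) = 4.
≈ 4.00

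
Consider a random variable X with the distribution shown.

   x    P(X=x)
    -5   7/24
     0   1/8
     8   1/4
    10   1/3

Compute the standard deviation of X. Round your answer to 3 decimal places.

6.451

E[X] = 31/8, E[X²] = 453/8
Var(X) = E[X²] − (E[X])² = 453/8 − 961/64 = 2663/64
SD(X) = √(2663/64) ≈ 6.451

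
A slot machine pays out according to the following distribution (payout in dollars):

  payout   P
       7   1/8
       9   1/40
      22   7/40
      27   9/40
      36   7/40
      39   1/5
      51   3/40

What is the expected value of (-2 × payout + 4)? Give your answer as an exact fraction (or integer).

E[-2x+4] = (1/8)·(-10) + (1/40)·(-14) + (7/40)·(-40) + (9/40)·(-50) + (7/40)·(-68) + (1/5)·(-74) + (3/40)·(-98)
     = -539/10

-539/10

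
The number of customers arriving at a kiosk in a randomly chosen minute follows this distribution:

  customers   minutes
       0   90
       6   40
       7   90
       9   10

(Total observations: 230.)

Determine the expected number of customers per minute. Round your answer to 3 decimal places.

Total = 230, so P(customers=0) = 90/230, etc.
E[X] = (9/23)·0 + (4/23)·6 + (9/23)·7 + (1/23)·9
     = 96/23 ≈ 4.174

4.174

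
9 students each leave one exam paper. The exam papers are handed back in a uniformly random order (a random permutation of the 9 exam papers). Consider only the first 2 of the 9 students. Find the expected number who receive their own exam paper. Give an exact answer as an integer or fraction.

Let Xᵢ = 1 if person i gets their own exam paper. For each i, P(Xᵢ=1) = 1/9.
By linearity of expectation, E[X₁+…+X_2] = 2·(1/9) = 2/9.

2/9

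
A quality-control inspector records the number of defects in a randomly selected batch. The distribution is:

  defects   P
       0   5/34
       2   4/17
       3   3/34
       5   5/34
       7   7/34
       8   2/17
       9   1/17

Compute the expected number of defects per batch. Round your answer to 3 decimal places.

E[X] = (5/34)·0 + (4/17)·2 + (3/34)·3 + (5/34)·5 + (7/34)·7 + (2/17)·8 + (1/17)·9
     = 149/34 ≈ 4.382

4.382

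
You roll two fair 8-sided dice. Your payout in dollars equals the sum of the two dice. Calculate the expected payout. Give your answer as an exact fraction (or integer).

Distribution of the sum of the two dice: 2 w.p. 1/64, 3 w.p. 1/32, 4 w.p. 3/64, 5 w.p. 1/16, 6 w.p. 5/64, 7 w.p. 3/32, …
E[payout] = (1/64)·2 + (1/32)·3 + (3/64)·4 + (1/16)·5 + (5/64)·6 + (3/32)·7 + (7/64)·8 + (1/8)·9 + (7/64)·10 + (3/32)·11 + (5/64)·12 + (1/16)·13 + (3/64)·14 + (1/32)·15 + (1/64)·16 = 9

$9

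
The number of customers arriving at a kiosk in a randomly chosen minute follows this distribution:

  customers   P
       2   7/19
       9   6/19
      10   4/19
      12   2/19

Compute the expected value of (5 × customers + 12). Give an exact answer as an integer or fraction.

888/19

E[5x+12] = (7/19)·22 + (6/19)·57 + (4/19)·62 + (2/19)·72
     = 888/19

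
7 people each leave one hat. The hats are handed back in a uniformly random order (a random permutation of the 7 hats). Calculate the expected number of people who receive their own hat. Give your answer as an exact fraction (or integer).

1

Let Xᵢ = 1 if person i gets their own hat. For each i, P(Xᵢ=1) = 1/7.
By linearity of expectation, E[X₁+…+X_7] = 7·(1/7) = 1.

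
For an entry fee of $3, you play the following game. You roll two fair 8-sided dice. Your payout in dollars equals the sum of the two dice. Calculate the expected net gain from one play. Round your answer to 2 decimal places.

$6.00

Distribution of the sum of the two dice: 2 w.p. 1/64, 3 w.p. 1/32, 4 w.p. 3/64, 5 w.p. 1/16, 6 w.p. 5/64, 7 w.p. 3/32, …
E[payout] = (1/64)·2 + (1/32)·3 + (3/64)·4 + (1/16)·5 + (5/64)·6 + (3/32)·7 + (7/64)·8 + (1/8)·9 + (7/64)·10 + (3/32)·11 + (5/64)·12 + (1/16)·13 + (3/64)·14 + (1/32)·15 + (1/64)·16 = 9
Expected profit = 9 − 3 = 6 ≈ $6.00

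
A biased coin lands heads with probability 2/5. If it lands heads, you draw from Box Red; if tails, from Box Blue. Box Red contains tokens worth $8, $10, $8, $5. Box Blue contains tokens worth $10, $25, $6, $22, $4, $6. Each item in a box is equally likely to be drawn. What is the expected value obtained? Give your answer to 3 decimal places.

E[X | Box Red] = (8 + 10 + 8 + 5)/4 = 31/4
E[X | Box Blue] = (10 + 25 + 6 + 22 + 4 + 6)/6 = 73/6
E[X] = (2/5)·31/4 + (3/5)·73/6 = 52/5 ≈ 10.400

$10.400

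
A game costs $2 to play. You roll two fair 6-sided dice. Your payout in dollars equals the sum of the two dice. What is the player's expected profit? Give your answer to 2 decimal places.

$5.00

Distribution of the sum of the two dice: 2 w.p. 1/36, 3 w.p. 1/18, 4 w.p. 1/12, 5 w.p. 1/9, 6 w.p. 5/36, 7 w.p. 1/6, …
E[payout] = (1/36)·2 + (1/18)·3 + (1/12)·4 + (1/9)·5 + (5/36)·6 + (1/6)·7 + (5/36)·8 + (1/9)·9 + (1/12)·10 + (1/18)·11 + (1/36)·12 = 7
Expected profit = 7 − 2 = 5 ≈ $5.00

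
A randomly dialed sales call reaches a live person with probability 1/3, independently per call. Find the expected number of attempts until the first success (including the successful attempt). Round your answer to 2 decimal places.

3.00

For a geometric distribution, E[trials] = 1/p = 1/(1/3) = 3.
≈ 3.00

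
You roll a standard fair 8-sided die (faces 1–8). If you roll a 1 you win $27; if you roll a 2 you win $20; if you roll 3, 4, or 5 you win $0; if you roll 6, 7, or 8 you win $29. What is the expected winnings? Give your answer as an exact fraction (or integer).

E[payout] = (3/8)·0 + (1/8)·20 + (1/8)·27 + (3/8)·29 = 67/4

67/4 dollars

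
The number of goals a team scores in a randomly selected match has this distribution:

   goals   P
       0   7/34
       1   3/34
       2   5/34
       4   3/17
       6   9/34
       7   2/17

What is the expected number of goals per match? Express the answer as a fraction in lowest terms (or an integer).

E[X] = (7/34)·0 + (3/34)·1 + (5/34)·2 + (3/17)·4 + (9/34)·6 + (2/17)·7
     = 7/2

7/2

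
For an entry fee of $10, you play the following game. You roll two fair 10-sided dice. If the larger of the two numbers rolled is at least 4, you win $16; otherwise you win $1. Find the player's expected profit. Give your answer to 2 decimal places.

E[payout] = (9/100)·1 + (91/100)·16 = 293/20
Expected profit = 293/20 − 10 = 93/20 ≈ $4.65

$4.65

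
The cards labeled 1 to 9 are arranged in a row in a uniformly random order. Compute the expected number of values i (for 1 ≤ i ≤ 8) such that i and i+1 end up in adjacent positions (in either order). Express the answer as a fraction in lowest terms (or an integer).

16/9

For each i ∈ {1,…,8}, let Xᵢ = 1 if i and i+1 are adjacent. P(Xᵢ=1) = 2·(9−1)!/9! = 2/9.
By linearity, E[ΣXᵢ] = (8)·(2/9) = 16/9.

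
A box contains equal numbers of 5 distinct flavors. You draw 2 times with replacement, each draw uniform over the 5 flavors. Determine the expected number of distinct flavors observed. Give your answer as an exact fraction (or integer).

Let Xⱼ=1 if type j appears at least once. P(Xⱼ=1) = 1 − ((5−1)/5)^2 = 9/25.
E[#distinct] = 5·9/25 = 9/5.

9/5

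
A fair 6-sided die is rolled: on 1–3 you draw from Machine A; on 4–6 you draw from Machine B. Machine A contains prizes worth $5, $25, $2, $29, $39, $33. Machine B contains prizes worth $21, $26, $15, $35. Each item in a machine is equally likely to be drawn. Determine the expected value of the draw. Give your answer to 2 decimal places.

$23.21

E[X | Machine A] = (5 + 25 + 2 + 29 + 39 + 33)/6 = 133/6
E[X | Machine B] = (21 + 26 + 15 + 35)/4 = 97/4
E[X] = (1/2)·133/6 + (1/2)·97/4 = 557/24 ≈ 23.21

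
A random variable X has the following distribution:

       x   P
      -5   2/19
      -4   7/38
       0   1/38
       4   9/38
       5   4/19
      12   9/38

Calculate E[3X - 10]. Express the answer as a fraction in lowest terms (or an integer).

14/19

E[3x-10] = (2/19)·(-25) + (7/38)·(-22) + (1/38)·(-10) + (9/38)·2 + (4/19)·5 + (9/38)·26
     = 14/19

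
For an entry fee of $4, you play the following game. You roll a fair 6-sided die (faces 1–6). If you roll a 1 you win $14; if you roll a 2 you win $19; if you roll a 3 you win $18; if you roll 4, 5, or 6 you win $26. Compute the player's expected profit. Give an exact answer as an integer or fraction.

E[payout] = (1/6)·14 + (1/6)·18 + (1/6)·19 + (1/2)·26 = 43/2
Expected profit = 43/2 − 4 = 35/2

35/2 dollars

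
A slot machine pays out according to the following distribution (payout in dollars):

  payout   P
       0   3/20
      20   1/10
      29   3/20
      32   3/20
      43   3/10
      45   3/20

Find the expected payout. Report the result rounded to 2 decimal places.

$30.80

E[X] = (3/20)·0 + (1/10)·20 + (3/20)·29 + (3/20)·32 + (3/10)·43 + (3/20)·45
     = 154/5 ≈ 30.80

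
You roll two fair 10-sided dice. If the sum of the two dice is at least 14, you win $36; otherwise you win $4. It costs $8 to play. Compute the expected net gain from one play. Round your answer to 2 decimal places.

E[payout] = (18/25)·4 + (7/25)·36 = 324/25
Expected profit = 324/25 − 8 = 124/25 ≈ $4.96

$4.96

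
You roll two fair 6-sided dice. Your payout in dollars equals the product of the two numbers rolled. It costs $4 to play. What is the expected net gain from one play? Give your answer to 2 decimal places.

$8.25

Distribution of the product of the two numbers rolled: 1 w.p. 1/36, 2 w.p. 1/18, 3 w.p. 1/18, 4 w.p. 1/12, 5 w.p. 1/18, 6 w.p. 1/9, …
E[payout] = (1/36)·1 + (1/18)·2 + (1/18)·3 + (1/12)·4 + (1/18)·5 + (1/9)·6 + (1/18)·8 + (1/36)·9 + (1/18)·10 + (1/9)·12 + (1/18)·15 + (1/36)·16 + (1/18)·18 + (1/18)·20 + (1/18)·24 + (1/36)·25 + (1/18)·30 + (1/36)·36 = 49/4
Expected profit = 49/4 − 4 = 33/4 ≈ $8.25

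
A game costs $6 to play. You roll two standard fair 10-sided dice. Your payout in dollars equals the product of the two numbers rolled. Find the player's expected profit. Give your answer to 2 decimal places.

Distribution of the product of the two numbers rolled: 1 w.p. 1/100, 2 w.p. 1/50, 3 w.p. 1/50, 4 w.p. 3/100, 5 w.p. 1/50, 6 w.p. 1/25, …
E[payout] = (1/100)·1 + (1/50)·2 + (1/50)·3 + (3/100)·4 + (1/50)·5 + (1/25)·6 + (1/50)·7 + (1/25)·8 + (3/100)·9 + (1/25)·10 + (1/25)·12 + (1/50)·14 + (1/50)·15 + (3/100)·16 + (1/25)·18 + (1/25)·20 + (1/50)·21 + (1/25)·24 + (1/100)·25 + (1/50)·27 + (1/50)·28 + (1/25)·30 + (1/50)·32 + (1/50)·35 + (3/100)·36 + (1/25)·40 + (1/50)·42 + (1/50)·45 + (1/50)·48 + (1/100)·49 + (1/50)·50 + (1/50)·54 + (1/50)·56 + (1/50)·60 + (1/50)·63 + (1/100)·64 + (1/50)·70 + (1/50)·72 + (1/50)·80 + (1/100)·81 + (1/50)·90 + (1/100)·100 = 121/4
Expected profit = 121/4 − 6 = 97/4 ≈ $24.25

$24.25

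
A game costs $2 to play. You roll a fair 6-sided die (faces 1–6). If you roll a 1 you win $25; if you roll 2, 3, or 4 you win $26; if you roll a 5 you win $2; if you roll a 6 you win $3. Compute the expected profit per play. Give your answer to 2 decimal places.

E[payout] = (1/6)·2 + (1/6)·3 + (1/6)·25 + (1/2)·26 = 18
Expected profit = 18 − 2 = 16 ≈ $16.00

$16.00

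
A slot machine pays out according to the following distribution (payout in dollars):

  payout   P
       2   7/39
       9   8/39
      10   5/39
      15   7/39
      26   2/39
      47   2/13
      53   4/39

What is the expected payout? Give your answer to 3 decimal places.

$20.179

E[X] = (7/39)·2 + (8/39)·9 + (5/39)·10 + (7/39)·15 + (2/39)·26 + (2/13)·47 + (4/39)·53
     = 787/39 ≈ 20.179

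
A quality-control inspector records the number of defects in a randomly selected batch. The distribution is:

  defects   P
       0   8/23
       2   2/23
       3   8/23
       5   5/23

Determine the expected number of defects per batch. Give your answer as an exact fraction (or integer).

E[X] = (8/23)·0 + (2/23)·2 + (8/23)·3 + (5/23)·5
     = 53/23

53/23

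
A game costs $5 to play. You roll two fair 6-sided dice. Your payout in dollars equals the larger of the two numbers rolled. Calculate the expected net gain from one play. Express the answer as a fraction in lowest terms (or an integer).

Distribution of the larger of the two numbers rolled: 1 w.p. 1/36, 2 w.p. 1/12, 3 w.p. 5/36, 4 w.p. 7/36, 5 w.p. 1/4, 6 w.p. 11/36
E[payout] = (1/36)·1 + (1/12)·2 + (5/36)·3 + (7/36)·4 + (1/4)·5 + (11/36)·6 = 161/36
Expected profit = 161/36 − 5 = -19/36

-19/36 dollars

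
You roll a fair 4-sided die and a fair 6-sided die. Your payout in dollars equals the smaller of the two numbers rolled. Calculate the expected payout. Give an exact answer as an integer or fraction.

25/12 dollars

Distribution of the smaller of the two numbers rolled: 1 w.p. 3/8, 2 w.p. 7/24, 3 w.p. 5/24, 4 w.p. 1/8
E[payout] = (3/8)·1 + (7/24)·2 + (5/24)·3 + (1/8)·4 = 25/12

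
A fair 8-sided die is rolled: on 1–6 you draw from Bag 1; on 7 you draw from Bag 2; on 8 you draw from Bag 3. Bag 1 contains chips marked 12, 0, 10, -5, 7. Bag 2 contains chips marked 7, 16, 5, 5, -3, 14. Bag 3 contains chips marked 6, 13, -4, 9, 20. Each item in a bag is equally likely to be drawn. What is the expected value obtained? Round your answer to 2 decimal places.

E[X | Bag 1] = (12 + 0 + 10 − 5 + 7)/5 = 24/5
E[X | Bag 2] = (7 + 16 + 5 + 5 − 3 + 14)/6 = 22/3
E[X | Bag 3] = (6 + 13 − 4 + 9 + 20)/5 = 44/5
E[X] = (3/4)·24/5 + (1/8)·22/3 + (1/8)·44/5 = 337/60 ≈ 5.62

5.62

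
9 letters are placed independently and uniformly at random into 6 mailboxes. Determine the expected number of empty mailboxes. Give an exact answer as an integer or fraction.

Let Xⱼ=1 if mailbox j is empty. P(Xⱼ=1) = ((6-1)/6)^9 = 1953125/10077696.
By linearity, E[#empty] = 6·1953125/10077696 = 1953125/1679616.

1953125/1679616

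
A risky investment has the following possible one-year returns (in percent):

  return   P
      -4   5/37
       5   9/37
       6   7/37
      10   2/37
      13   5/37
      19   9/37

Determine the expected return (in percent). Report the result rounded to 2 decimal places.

E[X] = (5/37)·(-4) + (9/37)·5 + (7/37)·6 + (2/37)·10 + (5/37)·13 + (9/37)·19
     = 323/37 ≈ 8.73

8.73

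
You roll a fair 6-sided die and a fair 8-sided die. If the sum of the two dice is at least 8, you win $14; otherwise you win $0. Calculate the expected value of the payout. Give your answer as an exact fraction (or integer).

E[payout] = (7/16)·0 + (9/16)·14 = 63/8

63/8 dollars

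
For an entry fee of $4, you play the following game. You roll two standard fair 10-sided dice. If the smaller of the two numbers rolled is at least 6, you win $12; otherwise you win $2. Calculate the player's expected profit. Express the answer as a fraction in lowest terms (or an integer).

1/2 dollars

E[payout] = (3/4)·2 + (1/4)·12 = 9/2
Expected profit = 9/2 − 4 = 1/2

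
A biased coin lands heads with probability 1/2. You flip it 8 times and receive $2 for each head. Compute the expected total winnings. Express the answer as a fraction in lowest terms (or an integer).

$8

E[#heads] = 8·1/2 = 4 (linearity over flips).
E[winnings] = 2·4 = 8.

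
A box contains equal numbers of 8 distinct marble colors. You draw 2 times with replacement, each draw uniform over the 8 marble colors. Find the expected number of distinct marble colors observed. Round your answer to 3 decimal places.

Let Xⱼ=1 if type j appears at least once. P(Xⱼ=1) = 1 − ((8−1)/8)^2 = 15/64.
E[#distinct] = 8·15/64 = 15/8.
≈ 1.875

1.875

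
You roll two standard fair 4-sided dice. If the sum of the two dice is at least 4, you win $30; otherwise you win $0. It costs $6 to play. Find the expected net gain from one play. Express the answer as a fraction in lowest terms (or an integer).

E[payout] = (3/16)·0 + (13/16)·30 = 195/8
Expected profit = 195/8 − 6 = 147/8

147/8 dollars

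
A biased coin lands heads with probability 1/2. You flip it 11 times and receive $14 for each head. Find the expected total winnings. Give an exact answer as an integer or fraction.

E[#heads] = 11·1/2 = 11/2 (linearity over flips).
E[winnings] = 14·11/2 = 77.

$77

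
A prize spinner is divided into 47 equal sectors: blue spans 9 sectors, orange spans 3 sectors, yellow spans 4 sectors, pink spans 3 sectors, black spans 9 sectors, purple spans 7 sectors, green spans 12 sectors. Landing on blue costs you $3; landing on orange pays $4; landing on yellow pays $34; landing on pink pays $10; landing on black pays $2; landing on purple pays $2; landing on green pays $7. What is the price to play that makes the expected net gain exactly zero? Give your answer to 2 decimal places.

$5.68

E[payout] = (9/47)·(-3) + (3/47)·4 + (4/47)·34 + (3/47)·10 + (9/47)·2 + (7/47)·2 + (12/47)·7 = 267/47
Fair fee = E[payout] = 267/47 ≈ $5.68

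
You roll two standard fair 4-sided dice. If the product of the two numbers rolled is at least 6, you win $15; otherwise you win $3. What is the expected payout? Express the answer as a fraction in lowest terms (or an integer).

E[payout] = (1/2)·3 + (1/2)·15 = 9

$9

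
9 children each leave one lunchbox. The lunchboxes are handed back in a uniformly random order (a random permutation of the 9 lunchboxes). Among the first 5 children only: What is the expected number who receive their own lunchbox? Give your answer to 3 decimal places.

Let Xᵢ = 1 if person i gets their own lunchbox. For each i, P(Xᵢ=1) = 1/9.
By linearity of expectation, E[X₁+…+X_5] = 5·(1/9) = 5/9.
≈ 0.556

0.556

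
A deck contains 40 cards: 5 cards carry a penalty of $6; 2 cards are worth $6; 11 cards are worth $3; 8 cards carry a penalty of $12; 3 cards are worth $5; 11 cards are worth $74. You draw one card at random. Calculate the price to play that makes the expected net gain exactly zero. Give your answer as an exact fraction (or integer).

187/10 dollars

E[payout] = (5/40)·(-6) + (2/40)·6 + (11/40)·3 + (8/40)·(-12) + (3/40)·5 + (11/40)·74 = 187/10
Fair fee = E[payout] = 187/10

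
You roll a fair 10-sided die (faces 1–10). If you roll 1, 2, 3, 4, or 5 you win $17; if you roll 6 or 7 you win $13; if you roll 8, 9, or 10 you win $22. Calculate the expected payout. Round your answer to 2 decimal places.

E[payout] = (1/5)·13 + (1/2)·17 + (3/10)·22 = 177/10
≈ $17.70

$17.70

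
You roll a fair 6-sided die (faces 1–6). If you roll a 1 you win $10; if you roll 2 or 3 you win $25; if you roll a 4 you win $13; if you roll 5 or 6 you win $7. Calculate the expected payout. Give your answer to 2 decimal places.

$14.50

E[payout] = (1/3)·7 + (1/6)·10 + (1/6)·13 + (1/3)·25 = 29/2
≈ $14.50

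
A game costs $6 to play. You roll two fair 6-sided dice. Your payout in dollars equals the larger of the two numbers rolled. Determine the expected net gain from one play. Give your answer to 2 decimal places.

Distribution of the larger of the two numbers rolled: 1 w.p. 1/36, 2 w.p. 1/12, 3 w.p. 5/36, 4 w.p. 7/36, 5 w.p. 1/4, 6 w.p. 11/36
E[payout] = (1/36)·1 + (1/12)·2 + (5/36)·3 + (7/36)·4 + (1/4)·5 + (11/36)·6 = 161/36
Expected profit = 161/36 − 6 = -55/36 ≈ -$1.53

-$1.53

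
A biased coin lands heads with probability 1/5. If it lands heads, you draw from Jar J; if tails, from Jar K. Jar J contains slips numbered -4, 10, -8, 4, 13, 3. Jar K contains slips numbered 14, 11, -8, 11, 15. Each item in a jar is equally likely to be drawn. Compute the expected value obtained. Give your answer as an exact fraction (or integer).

E[X | Jar J] = (-4 + 10 − 8 + 4 + 13 + 3)/6 = 3
E[X | Jar K] = (14 + 11 − 8 + 11 + 15)/5 = 43/5
E[X] = (1/5)·3 + (4/5)·43/5 = 187/25

187/25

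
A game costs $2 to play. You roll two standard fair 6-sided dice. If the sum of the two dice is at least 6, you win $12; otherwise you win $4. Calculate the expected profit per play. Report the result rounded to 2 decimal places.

E[payout] = (5/18)·4 + (13/18)·12 = 88/9
Expected profit = 88/9 − 2 = 70/9 ≈ $7.78

$7.78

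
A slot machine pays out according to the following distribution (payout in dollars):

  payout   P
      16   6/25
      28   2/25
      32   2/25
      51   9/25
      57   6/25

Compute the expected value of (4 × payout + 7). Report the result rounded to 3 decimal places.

E[4x+7] = (6/25)·71 + (2/25)·119 + (2/25)·135 + (9/25)·211 + (6/25)·235
     = 4243/25 ≈ 169.720

169.720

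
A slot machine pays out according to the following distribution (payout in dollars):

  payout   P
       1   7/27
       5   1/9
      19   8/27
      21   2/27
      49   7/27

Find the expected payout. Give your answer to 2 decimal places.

$20.70

E[X] = (7/27)·1 + (1/9)·5 + (8/27)·19 + (2/27)·21 + (7/27)·49
     = 559/27 ≈ 20.70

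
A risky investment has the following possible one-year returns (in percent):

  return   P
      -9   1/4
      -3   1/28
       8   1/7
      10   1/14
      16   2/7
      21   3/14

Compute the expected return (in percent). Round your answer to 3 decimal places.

8.571

E[X] = (1/4)·(-9) + (1/28)·(-3) + (1/7)·8 + (1/14)·10 + (2/7)·16 + (3/14)·21
     = 60/7 ≈ 8.571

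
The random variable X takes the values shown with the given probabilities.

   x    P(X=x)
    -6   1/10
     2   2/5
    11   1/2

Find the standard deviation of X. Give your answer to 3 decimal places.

5.763

E[X] = 57/10, E[X²] = 657/10
Var(X) = E[X²] − (E[X])² = 657/10 − 3249/100 = 3321/100
SD(X) = √(3321/100) ≈ 5.763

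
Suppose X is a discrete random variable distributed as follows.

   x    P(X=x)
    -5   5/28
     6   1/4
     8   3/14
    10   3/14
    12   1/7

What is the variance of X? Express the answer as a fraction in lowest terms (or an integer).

E[X] = (5/28)·(-5) + (1/4)·6 + (3/14)·8 + (3/14)·10 + (1/7)·12 = 173/28
E[X²] = (5/28)·25 + (1/4)·36 + (3/14)·64 + (3/14)·100 + (1/7)·144 = 1937/28
Var(X) = 1937/28 − (173/28)² = 24307/784

24307/784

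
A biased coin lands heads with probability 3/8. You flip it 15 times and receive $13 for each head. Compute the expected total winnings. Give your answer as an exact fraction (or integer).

585/8 dollars

E[#heads] = 15·3/8 = 45/8 (linearity over flips).
E[winnings] = 13·45/8 = 585/8.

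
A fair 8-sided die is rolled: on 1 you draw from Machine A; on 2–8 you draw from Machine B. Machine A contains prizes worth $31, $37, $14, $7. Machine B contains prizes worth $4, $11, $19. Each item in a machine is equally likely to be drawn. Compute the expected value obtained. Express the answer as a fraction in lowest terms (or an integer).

1219/96 dollars

E[X | Machine A] = (31 + 37 + 14 + 7)/4 = 89/4
E[X | Machine B] = (4 + 11 + 19)/3 = 34/3
E[X] = (1/8)·89/4 + (7/8)·34/3 = 1219/96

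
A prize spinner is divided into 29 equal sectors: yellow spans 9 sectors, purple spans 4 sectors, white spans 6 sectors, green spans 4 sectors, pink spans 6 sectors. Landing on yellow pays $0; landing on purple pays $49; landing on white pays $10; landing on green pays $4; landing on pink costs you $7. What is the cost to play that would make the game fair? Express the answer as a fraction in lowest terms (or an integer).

E[payout] = (9/29)·0 + (4/29)·49 + (6/29)·10 + (4/29)·4 + (6/29)·(-7) = 230/29
Fair fee = E[payout] = 230/29

230/29 dollars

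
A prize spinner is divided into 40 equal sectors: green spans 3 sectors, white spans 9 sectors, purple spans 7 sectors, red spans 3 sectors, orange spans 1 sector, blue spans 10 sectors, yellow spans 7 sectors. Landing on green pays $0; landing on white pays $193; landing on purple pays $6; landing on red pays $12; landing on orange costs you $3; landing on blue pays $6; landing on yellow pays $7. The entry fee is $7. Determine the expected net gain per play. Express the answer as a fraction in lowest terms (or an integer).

E[payout] = (3/40)·0 + (9/40)·193 + (7/40)·6 + (3/40)·12 + (1/40)·(-3) + (10/40)·6 + (7/40)·7 = 1921/40
Expected profit = 1921/40 − 7 = 1641/40

1641/40 dollars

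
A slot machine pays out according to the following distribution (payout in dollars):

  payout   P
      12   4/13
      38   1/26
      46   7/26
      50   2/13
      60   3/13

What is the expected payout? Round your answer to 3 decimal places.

E[X] = (4/13)·12 + (1/26)·38 + (7/26)·46 + (2/13)·50 + (3/13)·60
     = 508/13 ≈ 39.077

$39.077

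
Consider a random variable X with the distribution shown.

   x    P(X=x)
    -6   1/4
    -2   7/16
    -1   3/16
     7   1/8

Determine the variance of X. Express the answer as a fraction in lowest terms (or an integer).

3639/256

E[X] = (1/4)·(-6) + (7/16)·(-2) + (3/16)·(-1) + (1/8)·7 = -27/16
E[X²] = (1/4)·36 + (7/16)·4 + (3/16)·1 + (1/8)·49 = 273/16
Var(X) = 273/16 − (-27/16)² = 3639/256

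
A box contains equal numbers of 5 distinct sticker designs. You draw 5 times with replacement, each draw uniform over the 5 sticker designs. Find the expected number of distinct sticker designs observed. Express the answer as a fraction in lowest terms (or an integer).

2101/625

Let Xⱼ=1 if type j appears at least once. P(Xⱼ=1) = 1 − ((5−1)/5)^5 = 2101/3125.
E[#distinct] = 5·2101/3125 = 2101/625.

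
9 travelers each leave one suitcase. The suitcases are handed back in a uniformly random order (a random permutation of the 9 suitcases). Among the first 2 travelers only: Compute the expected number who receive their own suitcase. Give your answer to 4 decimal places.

Let Xᵢ = 1 if person i gets their own suitcase. For each i, P(Xᵢ=1) = 1/9.
By linearity of expectation, E[X₁+…+X_2] = 2·(1/9) = 2/9.
≈ 0.2222

0.2222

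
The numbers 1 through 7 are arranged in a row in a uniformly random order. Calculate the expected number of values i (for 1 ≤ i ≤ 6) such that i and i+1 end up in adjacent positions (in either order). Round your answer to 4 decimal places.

1.7143

For each i ∈ {1,…,6}, let Xᵢ = 1 if i and i+1 are adjacent. P(Xᵢ=1) = 2·(7−1)!/7! = 2/7.
By linearity, E[ΣXᵢ] = (6)·(2/7) = 12/7.
≈ 1.7143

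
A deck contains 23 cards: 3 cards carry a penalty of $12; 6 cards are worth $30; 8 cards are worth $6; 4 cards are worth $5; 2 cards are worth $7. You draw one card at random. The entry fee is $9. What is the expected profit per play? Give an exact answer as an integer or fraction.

E[payout] = (3/23)·(-12) + (6/23)·30 + (8/23)·6 + (4/23)·5 + (2/23)·7 = 226/23
Expected profit = 226/23 − 9 = 19/23

19/23 dollars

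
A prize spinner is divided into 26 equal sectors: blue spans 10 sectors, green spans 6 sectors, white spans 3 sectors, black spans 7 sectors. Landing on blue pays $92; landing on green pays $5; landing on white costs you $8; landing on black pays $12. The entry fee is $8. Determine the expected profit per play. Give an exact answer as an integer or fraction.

401/13 dollars

E[payout] = (10/26)·92 + (6/26)·5 + (3/26)·(-8) + (7/26)·12 = 505/13
Expected profit = 505/13 − 8 = 401/13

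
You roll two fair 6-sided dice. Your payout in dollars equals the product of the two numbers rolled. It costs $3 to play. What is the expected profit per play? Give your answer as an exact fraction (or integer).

Distribution of the product of the two numbers rolled: 1 w.p. 1/36, 2 w.p. 1/18, 3 w.p. 1/18, 4 w.p. 1/12, 5 w.p. 1/18, 6 w.p. 1/9, …
E[payout] = (1/36)·1 + (1/18)·2 + (1/18)·3 + (1/12)·4 + (1/18)·5 + (1/9)·6 + (1/18)·8 + (1/36)·9 + (1/18)·10 + (1/9)·12 + (1/18)·15 + (1/36)·16 + (1/18)·18 + (1/18)·20 + (1/18)·24 + (1/36)·25 + (1/18)·30 + (1/36)·36 = 49/4
Expected profit = 49/4 − 3 = 37/4

37/4 dollars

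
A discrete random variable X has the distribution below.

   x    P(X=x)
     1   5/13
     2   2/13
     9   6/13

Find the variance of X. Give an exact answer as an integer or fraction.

E[X] = (5/13)·1 + (2/13)·2 + (6/13)·9 = 63/13
E[X²] = (5/13)·1 + (2/13)·4 + (6/13)·81 = 499/13
Var(X) = 499/13 − (63/13)² = 2518/169

2518/169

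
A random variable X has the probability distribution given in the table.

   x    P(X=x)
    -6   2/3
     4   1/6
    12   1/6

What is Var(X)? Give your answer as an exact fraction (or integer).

440/9

E[X] = (2/3)·(-6) + (1/6)·4 + (1/6)·12 = -4/3
E[X²] = (2/3)·36 + (1/6)·16 + (1/6)·144 = 152/3
Var(X) = 152/3 − (-4/3)² = 440/9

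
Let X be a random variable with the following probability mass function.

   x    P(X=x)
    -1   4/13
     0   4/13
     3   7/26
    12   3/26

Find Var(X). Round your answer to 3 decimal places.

E[X] = (4/13)·(-1) + (4/13)·0 + (7/26)·3 + (3/26)·12 = 49/26
E[X²] = (4/13)·1 + (4/13)·0 + (7/26)·9 + (3/26)·144 = 503/26
Var(X) = 503/26 − (49/26)² = 10677/676 ≈ 15.794

15.794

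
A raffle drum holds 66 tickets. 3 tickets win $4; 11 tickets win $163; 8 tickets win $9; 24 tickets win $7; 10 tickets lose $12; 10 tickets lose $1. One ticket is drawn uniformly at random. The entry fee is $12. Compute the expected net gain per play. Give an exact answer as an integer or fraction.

E[payout] = (3/66)·4 + (11/66)·163 + (8/66)·9 + (24/66)·7 + (10/66)·(-12) + (10/66)·(-1) = 1915/66
Expected profit = 1915/66 − 12 = 1123/66

1123/66 dollars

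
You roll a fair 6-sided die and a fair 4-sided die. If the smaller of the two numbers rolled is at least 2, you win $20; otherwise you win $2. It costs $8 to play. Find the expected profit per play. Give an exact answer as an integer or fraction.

E[payout] = (3/8)·2 + (5/8)·20 = 53/4
Expected profit = 53/4 − 8 = 21/4

21/4 dollars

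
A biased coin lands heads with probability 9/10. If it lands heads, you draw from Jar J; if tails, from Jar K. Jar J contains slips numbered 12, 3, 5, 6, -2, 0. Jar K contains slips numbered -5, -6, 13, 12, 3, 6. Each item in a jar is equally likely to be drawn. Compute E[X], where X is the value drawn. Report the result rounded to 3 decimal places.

E[X | Jar J] = (12 + 3 + 5 + 6 − 2 + 0)/6 = 4
E[X | Jar K] = (-5 − 6 + 13 + 12 + 3 + 6)/6 = 23/6
E[X] = (9/10)·4 + (1/10)·23/6 = 239/60 ≈ 3.983

3.983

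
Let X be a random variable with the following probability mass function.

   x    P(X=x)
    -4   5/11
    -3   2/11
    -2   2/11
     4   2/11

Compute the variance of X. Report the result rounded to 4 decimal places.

8.5455

E[X] = (5/11)·(-4) + (2/11)·(-3) + (2/11)·(-2) + (2/11)·4 = -2
E[X²] = (5/11)·16 + (2/11)·9 + (2/11)·4 + (2/11)·16 = 138/11
Var(X) = 138/11 − (-2)² = 94/11 ≈ 8.5455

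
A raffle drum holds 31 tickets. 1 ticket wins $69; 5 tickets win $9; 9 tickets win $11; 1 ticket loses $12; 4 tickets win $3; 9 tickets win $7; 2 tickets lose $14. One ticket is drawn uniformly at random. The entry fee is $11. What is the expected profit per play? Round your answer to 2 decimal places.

E[payout] = (1/31)·69 + (5/31)·9 + (9/31)·11 + (1/31)·(-12) + (4/31)·3 + (9/31)·7 + (2/31)·(-14) = 8
Expected profit = 8 − 11 = -3 ≈ -$3.00

-$3.00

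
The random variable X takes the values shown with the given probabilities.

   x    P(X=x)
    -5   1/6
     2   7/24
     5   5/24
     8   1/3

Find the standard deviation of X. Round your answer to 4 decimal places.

E[X] = 83/24, E[X²] = 255/8
Var(X) = E[X²] − (E[X])² = 255/8 − 6889/576 = 11471/576
SD(X) = √(11471/576) ≈ 4.4626

4.4626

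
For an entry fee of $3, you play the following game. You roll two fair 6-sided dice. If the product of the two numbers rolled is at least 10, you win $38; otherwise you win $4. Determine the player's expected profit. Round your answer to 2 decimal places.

$18.94

E[payout] = (17/36)·4 + (19/36)·38 = 395/18
Expected profit = 395/18 − 3 = 341/18 ≈ $18.94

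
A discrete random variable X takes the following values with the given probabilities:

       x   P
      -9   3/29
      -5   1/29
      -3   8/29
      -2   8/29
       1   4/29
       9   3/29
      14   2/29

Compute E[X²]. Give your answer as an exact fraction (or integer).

1011/29

E[X²] = (3/29)·81 + (1/29)·25 + (8/29)·9 + (8/29)·4 + (4/29)·1 + (3/29)·81 + (2/29)·196
     = 1011/29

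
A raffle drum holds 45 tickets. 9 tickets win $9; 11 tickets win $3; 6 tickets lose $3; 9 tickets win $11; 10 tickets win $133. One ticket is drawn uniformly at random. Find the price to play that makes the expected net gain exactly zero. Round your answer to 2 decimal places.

$33.89

E[payout] = (9/45)·9 + (11/45)·3 + (6/45)·(-3) + (9/45)·11 + (10/45)·133 = 305/9
Fair fee = E[payout] = 305/9 ≈ $33.89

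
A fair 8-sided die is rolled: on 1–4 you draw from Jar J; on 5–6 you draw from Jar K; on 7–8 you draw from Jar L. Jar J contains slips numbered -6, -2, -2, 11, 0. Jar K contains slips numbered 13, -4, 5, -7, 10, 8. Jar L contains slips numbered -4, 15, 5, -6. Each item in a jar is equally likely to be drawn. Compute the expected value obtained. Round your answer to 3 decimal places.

1.767

E[X | Jar J] = (-6 − 2 − 2 + 11 + 0)/5 = 1/5
E[X | Jar K] = (13 − 4 + 5 − 7 + 10 + 8)/6 = 25/6
E[X | Jar L] = (-4 + 15 + 5 − 6)/4 = 5/2
E[X] = (1/2)·1/5 + (1/4)·25/6 + (1/4)·5/2 = 53/30 ≈ 1.767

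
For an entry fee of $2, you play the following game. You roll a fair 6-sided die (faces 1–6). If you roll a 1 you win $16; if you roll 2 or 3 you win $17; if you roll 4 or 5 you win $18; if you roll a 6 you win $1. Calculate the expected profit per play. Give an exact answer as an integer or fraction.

25/2 dollars

E[payout] = (1/6)·1 + (1/6)·16 + (1/3)·17 + (1/3)·18 = 29/2
Expected profit = 29/2 − 2 = 25/2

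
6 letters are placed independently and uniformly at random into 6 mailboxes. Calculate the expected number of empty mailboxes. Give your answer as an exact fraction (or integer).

Let Xⱼ=1 if mailbox j is empty. P(Xⱼ=1) = ((6-1)/6)^6 = 15625/46656.
By linearity, E[#empty] = 6·15625/46656 = 15625/7776.

15625/7776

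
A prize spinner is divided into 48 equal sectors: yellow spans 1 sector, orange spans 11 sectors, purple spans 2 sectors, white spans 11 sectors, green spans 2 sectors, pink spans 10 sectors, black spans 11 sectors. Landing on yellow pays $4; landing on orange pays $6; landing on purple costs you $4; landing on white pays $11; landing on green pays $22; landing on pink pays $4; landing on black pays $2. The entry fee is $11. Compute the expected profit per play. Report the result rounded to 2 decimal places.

-$4.98

E[payout] = (1/48)·4 + (11/48)·6 + (2/48)·(-4) + (11/48)·11 + (2/48)·22 + (10/48)·4 + (11/48)·2 = 289/48
Expected profit = 289/48 − 11 = -239/48 ≈ -$4.98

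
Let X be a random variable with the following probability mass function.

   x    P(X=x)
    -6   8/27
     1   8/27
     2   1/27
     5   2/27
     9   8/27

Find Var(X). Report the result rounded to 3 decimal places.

34.307

E[X] = (8/27)·(-6) + (8/27)·1 + (1/27)·2 + (2/27)·5 + (8/27)·9 = 44/27
E[X²] = (8/27)·36 + (8/27)·1 + (1/27)·4 + (2/27)·25 + (8/27)·81 = 998/27
Var(X) = 998/27 − (44/27)² = 25010/729 ≈ 34.307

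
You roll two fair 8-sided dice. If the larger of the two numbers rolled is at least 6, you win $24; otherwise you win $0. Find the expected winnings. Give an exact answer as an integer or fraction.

117/8 dollars

E[payout] = (25/64)·0 + (39/64)·24 = 117/8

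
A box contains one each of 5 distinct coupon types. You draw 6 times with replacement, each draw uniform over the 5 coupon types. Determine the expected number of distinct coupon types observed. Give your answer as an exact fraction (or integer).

11529/3125

Let Xⱼ=1 if type j appears at least once. P(Xⱼ=1) = 1 − ((5−1)/5)^6 = 11529/15625.
E[#distinct] = 5·11529/15625 = 11529/3125.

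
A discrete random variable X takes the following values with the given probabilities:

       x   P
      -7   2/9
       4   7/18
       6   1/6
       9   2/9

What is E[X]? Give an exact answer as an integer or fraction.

E[X] = (2/9)·(-7) + (7/18)·4 + (1/6)·6 + (2/9)·9
     = 3

3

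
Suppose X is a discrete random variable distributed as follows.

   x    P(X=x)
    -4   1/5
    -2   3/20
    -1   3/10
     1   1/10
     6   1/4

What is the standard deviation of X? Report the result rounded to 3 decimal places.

3.628

E[X] = 1/5, E[X²] = 66/5
Var(X) = E[X²] − (E[X])² = 66/5 − 1/25 = 329/25
SD(X) = √(329/25) ≈ 3.628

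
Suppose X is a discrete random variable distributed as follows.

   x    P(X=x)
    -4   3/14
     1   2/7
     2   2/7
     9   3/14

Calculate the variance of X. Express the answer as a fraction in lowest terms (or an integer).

3625/196

E[X] = (3/14)·(-4) + (2/7)·1 + (2/7)·2 + (3/14)·9 = 27/14
E[X²] = (3/14)·16 + (2/7)·1 + (2/7)·4 + (3/14)·81 = 311/14
Var(X) = 311/14 − (27/14)² = 3625/196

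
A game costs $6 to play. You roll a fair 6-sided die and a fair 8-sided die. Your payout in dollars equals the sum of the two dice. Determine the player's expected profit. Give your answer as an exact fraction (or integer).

$2

Distribution of the sum of the two dice: 2 w.p. 1/48, 3 w.p. 1/24, 4 w.p. 1/16, 5 w.p. 1/12, 6 w.p. 5/48, 7 w.p. 1/8, …
E[payout] = (1/48)·2 + (1/24)·3 + (1/16)·4 + (1/12)·5 + (5/48)·6 + (1/8)·7 + (1/8)·8 + (1/8)·9 + (5/48)·10 + (1/12)·11 + (1/16)·12 + (1/24)·13 + (1/48)·14 = 8
Expected profit = 8 − 6 = 2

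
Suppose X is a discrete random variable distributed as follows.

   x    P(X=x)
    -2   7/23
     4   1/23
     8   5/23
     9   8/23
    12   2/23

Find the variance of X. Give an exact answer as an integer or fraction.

E[X] = (7/23)·(-2) + (1/23)·4 + (5/23)·8 + (8/23)·9 + (2/23)·12 = 126/23
E[X²] = (7/23)·4 + (1/23)·16 + (5/23)·64 + (8/23)·81 + (2/23)·144 = 1300/23
Var(X) = 1300/23 − (126/23)² = 14024/529

14024/529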